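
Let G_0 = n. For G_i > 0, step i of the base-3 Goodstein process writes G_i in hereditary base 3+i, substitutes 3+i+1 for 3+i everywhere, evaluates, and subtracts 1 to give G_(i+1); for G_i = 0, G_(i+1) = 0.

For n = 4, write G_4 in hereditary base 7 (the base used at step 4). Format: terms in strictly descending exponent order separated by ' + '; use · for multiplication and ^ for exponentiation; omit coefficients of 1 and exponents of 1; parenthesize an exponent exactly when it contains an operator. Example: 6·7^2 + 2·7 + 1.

2

base 3: 4 = 3 + 1; at 4: 4 + 1 = 5; next = 4
base 4: 4 = 4; at 5: 5 = 5; next = 4
base 5: 4 = 4; at 6: 4 = 4; next = 3
base 6: 3 = 3; at 7: 3 = 3; next = 2
base 7: 2 = 2; at 8: 2 = 2; next = 1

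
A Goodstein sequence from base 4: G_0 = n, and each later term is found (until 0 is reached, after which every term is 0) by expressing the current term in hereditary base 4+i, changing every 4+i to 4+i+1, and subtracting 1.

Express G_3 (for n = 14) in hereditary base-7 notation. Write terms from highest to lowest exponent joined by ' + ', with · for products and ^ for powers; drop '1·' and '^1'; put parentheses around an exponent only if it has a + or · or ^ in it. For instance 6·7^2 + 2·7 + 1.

step 0: 14 = 3·4 + 2; sub 5 for 4: 3·5 + 2; = 17; G_1 = 17−1 = 16
step 1: 16 = 3·5 + 1; sub 6 for 5: 3·6 + 1; = 19; G_2 = 19−1 = 18
step 2: 18 = 3·6; sub 7 for 6: 3·7; = 21; G_3 = 21−1 = 20
step 3: 20 = 2·7 + 6; sub 8 for 7: 2·8 + 6; = 22; G_4 = 22−1 = 21

2·7 + 6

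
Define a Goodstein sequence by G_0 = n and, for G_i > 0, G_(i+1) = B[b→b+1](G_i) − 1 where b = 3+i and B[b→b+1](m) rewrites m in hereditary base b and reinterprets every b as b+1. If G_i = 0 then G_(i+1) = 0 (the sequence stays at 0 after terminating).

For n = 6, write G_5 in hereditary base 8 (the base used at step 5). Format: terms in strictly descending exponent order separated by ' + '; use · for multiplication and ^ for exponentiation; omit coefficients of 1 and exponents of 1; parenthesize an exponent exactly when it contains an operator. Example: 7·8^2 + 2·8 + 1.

G_0=6  [base 3] 2·3  →[3↦4]→  2·4 = 8  −1 ⇒ G_1=7
G_1=7  [base 4] 4 + 3  →[4↦5]→  5 + 3 = 8  −1 ⇒ G_2=7
G_2=7  [base 5] 5 + 2  →[5↦6]→  6 + 2 = 8  −1 ⇒ G_3=7
G_3=7  [base 6] 6 + 1  →[6↦7]→  7 + 1 = 8  −1 ⇒ G_4=7
G_4=7  [base 7] 7  →[7↦8]→  8 = 8  −1 ⇒ G_5=7

7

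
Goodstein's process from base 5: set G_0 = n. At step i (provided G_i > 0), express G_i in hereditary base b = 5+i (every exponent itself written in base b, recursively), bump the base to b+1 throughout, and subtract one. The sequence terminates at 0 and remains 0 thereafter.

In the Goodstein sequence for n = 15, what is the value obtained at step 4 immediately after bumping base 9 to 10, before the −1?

15 —HB5→ 3·5 —bump→ 3·6 = 18 —(−1)→ 17
17 —HB6→ 2·6 + 5 —bump→ 2·7 + 5 = 19 —(−1)→ 18
18 —HB7→ 2·7 + 4 —bump→ 2·8 + 4 = 20 —(−1)→ 19
19 —HB8→ 2·8 + 3 —bump→ 2·9 + 3 = 21 —(−1)→ 20
20 —HB9→ 2·9 + 2 —bump→ 2·10 + 2 = 22 —(−1)→ 21

22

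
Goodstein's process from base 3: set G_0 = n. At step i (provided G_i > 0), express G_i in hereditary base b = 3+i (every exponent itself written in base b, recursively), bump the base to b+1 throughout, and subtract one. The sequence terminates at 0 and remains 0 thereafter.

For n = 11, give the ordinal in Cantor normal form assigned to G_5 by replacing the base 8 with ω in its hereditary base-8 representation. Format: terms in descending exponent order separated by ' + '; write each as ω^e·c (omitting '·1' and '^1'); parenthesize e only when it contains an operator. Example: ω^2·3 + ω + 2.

ω·5 + 3

base 3: 11 = 3^2 + 2; at 4: 4^2 + 2 = 18; next = 17
base 4: 17 = 4^2 + 1; at 5: 5^2 + 1 = 26; next = 25
base 5: 25 = 5^2; at 6: 6^2 = 36; next = 35
base 6: 35 = 5·6 + 5; at 7: 5·7 + 5 = 40; next = 39
base 7: 39 = 5·7 + 4; at 8: 5·8 + 4 = 44; next = 43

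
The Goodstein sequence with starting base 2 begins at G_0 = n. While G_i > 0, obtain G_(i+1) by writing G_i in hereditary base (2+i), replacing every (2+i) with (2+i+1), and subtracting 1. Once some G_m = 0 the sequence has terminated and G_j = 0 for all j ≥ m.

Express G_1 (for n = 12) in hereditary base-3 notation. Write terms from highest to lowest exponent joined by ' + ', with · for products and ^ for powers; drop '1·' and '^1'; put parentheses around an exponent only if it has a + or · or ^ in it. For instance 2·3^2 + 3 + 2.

3^(3 + 1) + 2·3^2 + 2·3 + 2

G_0 = 12. HB_2(12) = 2^(2 + 1) + 2^2. Bump = 108. G_1 = 107.
G_1 = 107. HB_3(107) = 3^(3 + 1) + 2·3^2 + 2·3 + 2. Bump = 1066. G_2 = 1065.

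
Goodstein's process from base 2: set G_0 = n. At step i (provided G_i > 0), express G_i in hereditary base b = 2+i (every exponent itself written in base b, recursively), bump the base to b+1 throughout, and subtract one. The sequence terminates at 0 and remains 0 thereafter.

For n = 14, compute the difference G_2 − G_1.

1171

step 0: 14 = 2^(2 + 1) + 2^2 + 2; sub 3 for 2: 3^(3 + 1) + 3^3 + 3; = 111; G_1 = 111−1 = 110
step 1: 110 = 3^(3 + 1) + 3^3 + 2; sub 4 for 3: 4^(4 + 1) + 4^4 + 2; = 1282; G_2 = 1282−1 = 1281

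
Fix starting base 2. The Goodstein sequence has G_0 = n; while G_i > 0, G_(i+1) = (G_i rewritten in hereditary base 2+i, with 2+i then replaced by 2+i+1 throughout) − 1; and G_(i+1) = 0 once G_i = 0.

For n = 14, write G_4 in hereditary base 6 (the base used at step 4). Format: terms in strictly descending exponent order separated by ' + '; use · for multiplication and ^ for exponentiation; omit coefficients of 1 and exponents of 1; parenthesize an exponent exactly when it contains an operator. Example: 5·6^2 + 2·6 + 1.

G_0 = 14. HB_2(14) = 2^(2 + 1) + 2^2 + 2. Bump = 111. G_1 = 110.
G_1 = 110. HB_3(110) = 3^(3 + 1) + 3^3 + 2. Bump = 1282. G_2 = 1281.
G_2 = 1281. HB_4(1281) = 4^(4 + 1) + 4^4 + 1. Bump = 18751. G_3 = 18750.
G_3 = 18750. HB_5(18750) = 5^(5 + 1) + 5^5. Bump = 326592. G_4 = 326591.
G_4 = 326591. HB_6(326591) = 6^(6 + 1) + 5·6^5 + 5·6^4 + 5·6^3 + 5·6^2 + 5·6 + 5. Bump = 5862841. G_5 = 5862840.

6^(6 + 1) + 5·6^5 + 5·6^4 + 5·6^3 + 5·6^2 + 5·6 + 5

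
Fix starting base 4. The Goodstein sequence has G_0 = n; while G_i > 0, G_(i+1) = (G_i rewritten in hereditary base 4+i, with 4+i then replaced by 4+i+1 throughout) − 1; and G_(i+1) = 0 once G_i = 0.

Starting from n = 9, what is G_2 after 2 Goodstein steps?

G_0=9  [base 4] 2·4 + 1  →[4↦5]→  2·5 + 1 = 11  −1 ⇒ G_1=10
G_1=10  [base 5] 2·5  →[5↦6]→  2·6 = 12  −1 ⇒ G_2=11
G_2=11  [base 6] 6 + 5  →[6↦7]→  7 + 5 = 12  −1 ⇒ G_3=11

11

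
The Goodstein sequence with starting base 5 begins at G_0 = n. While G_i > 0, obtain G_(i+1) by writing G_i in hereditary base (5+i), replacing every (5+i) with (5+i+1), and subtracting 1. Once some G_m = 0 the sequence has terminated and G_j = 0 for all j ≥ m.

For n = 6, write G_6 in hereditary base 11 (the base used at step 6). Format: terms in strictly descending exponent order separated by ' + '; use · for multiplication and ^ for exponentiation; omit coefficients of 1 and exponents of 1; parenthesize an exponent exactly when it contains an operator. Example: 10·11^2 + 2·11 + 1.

2

base 5: 6 = 5 + 1; at 6: 6 + 1 = 7; next = 6
base 6: 6 = 6; at 7: 7 = 7; next = 6
base 7: 6 = 6; at 8: 6 = 6; next = 5
base 8: 5 = 5; at 9: 5 = 5; next = 4
base 9: 4 = 4; at 10: 4 = 4; next = 3
base 10: 3 = 3; at 11: 3 = 3; next = 2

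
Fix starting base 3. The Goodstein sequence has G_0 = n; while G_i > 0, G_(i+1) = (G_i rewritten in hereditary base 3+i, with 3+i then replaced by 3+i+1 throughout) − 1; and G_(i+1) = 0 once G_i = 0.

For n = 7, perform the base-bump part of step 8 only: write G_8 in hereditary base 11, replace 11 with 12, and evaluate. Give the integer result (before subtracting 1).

8

7 —HB3→ 2·3 + 1 —bump→ 2·4 + 1 = 9 —(−1)→ 8
8 —HB4→ 2·4 —bump→ 2·5 = 10 —(−1)→ 9
9 —HB5→ 5 + 4 —bump→ 6 + 4 = 10 —(−1)→ 9
9 —HB6→ 6 + 3 —bump→ 7 + 3 = 10 —(−1)→ 9
9 —HB7→ 7 + 2 —bump→ 8 + 2 = 10 —(−1)→ 9
9 —HB8→ 8 + 1 —bump→ 9 + 1 = 10 —(−1)→ 9
9 —HB9→ 9 —bump→ 10 = 10 —(−1)→ 9
9 —HB10→ 9 —bump→ 9 = 9 —(−1)→ 8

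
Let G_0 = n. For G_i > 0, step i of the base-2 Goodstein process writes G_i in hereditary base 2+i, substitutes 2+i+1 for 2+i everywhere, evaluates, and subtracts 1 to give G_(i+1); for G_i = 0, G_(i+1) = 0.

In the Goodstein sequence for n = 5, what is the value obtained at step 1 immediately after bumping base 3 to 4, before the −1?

(0) 5|_2 = 2^2 + 1 ↦ 3^3 + 1|_3 = 28 ⇒ 27
(1) 27|_3 = 3^3 ↦ 4^4|_4 = 256 ⇒ 255

256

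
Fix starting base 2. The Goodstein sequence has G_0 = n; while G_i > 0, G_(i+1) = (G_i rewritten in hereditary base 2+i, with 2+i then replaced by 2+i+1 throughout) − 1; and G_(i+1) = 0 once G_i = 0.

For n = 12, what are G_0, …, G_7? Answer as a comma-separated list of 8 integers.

step 0: 12 = 2^(2 + 1) + 2^2; sub 3 for 2: 3^(3 + 1) + 3^3; = 108; G_1 = 108−1 = 107
step 1: 107 = 3^(3 + 1) + 2·3^2 + 2·3 + 2; sub 4 for 3: 4^(4 + 1) + 2·4^2 + 2·4 + 2; = 1066; G_2 = 1066−1 = 1065
step 2: 1065 = 4^(4 + 1) + 2·4^2 + 2·4 + 1; sub 5 for 4: 5^(5 + 1) + 2·5^2 + 2·5 + 1; = 15686; G_3 = 15686−1 = 15685
step 3: 15685 = 5^(5 + 1) + 2·5^2 + 2·5; sub 6 for 5: 6^(6 + 1) + 2·6^2 + 2·6; = 280020; G_4 = 280020−1 = 280019
step 4: 280019 = 6^(6 + 1) + 2·6^2 + 6 + 5; sub 7 for 6: 7^(7 + 1) + 2·7^2 + 7 + 5; = 5764911; G_5 = 5764911−1 = 5764910
step 5: 5764910 = 7^(7 + 1) + 2·7^2 + 7 + 4; sub 8 for 7: 8^(8 + 1) + 2·8^2 + 8 + 4; = 134217868; G_6 = 134217868−1 = 134217867
step 6: 134217867 = 8^(8 + 1) + 2·8^2 + 8 + 3; sub 9 for 8: 9^(9 + 1) + 2·9^2 + 9 + 3; = 3486784575; G_7 = 3486784575−1 = 3486784574

12, 107, 1065, 15685, 280019, 5764910, 134217867, 3486784574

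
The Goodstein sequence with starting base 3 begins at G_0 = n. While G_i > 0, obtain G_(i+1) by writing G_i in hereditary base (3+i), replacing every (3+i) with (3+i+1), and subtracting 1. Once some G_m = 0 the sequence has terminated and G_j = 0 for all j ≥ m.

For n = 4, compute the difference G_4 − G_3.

step 0: 4 = 3 + 1; sub 4 for 3: 4 + 1; = 5; G_1 = 5−1 = 4
step 1: 4 = 4; sub 5 for 4: 5; = 5; G_2 = 5−1 = 4
step 2: 4 = 4; sub 6 for 5: 4; = 4; G_3 = 4−1 = 3
step 3: 3 = 3; sub 7 for 6: 3; = 3; G_4 = 3−1 = 2

-1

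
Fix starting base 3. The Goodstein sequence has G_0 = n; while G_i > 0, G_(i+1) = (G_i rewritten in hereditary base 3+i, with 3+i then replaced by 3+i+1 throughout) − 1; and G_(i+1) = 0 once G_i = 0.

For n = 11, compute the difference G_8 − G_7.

[0] 11 ≡ 3^2 + 2 (base 3). Lift 4: 18. −1: 17.
[1] 17 ≡ 4^2 + 1 (base 4). Lift 5: 26. −1: 25.
[2] 25 ≡ 5^2 (base 5). Lift 6: 36. −1: 35.
[3] 35 ≡ 5·6 + 5 (base 6). Lift 7: 40. −1: 39.
[4] 39 ≡ 5·7 + 4 (base 7). Lift 8: 44. −1: 43.
[5] 43 ≡ 5·8 + 3 (base 8). Lift 9: 48. −1: 47.
[6] 47 ≡ 5·9 + 2 (base 9). Lift 10: 52. −1: 51.
[7] 51 ≡ 5·10 + 1 (base 10). Lift 11: 56. −1: 55.

4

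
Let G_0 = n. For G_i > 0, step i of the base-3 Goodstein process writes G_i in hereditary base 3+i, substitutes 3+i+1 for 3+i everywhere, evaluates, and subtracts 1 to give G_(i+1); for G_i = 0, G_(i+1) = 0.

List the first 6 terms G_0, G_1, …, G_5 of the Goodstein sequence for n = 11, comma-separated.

i=0: 11 = 3^2 + 2 (b=3); 3→4: 4^2 + 2 = 18; 18−1 = 17
i=1: 17 = 4^2 + 1 (b=4); 4→5: 5^2 + 1 = 26; 26−1 = 25
i=2: 25 = 5^2 (b=5); 5→6: 6^2 = 36; 36−1 = 35
i=3: 35 = 5·6 + 5 (b=6); 6→7: 5·7 + 5 = 40; 40−1 = 39
i=4: 39 = 5·7 + 4 (b=7); 7→8: 5·8 + 4 = 44; 44−1 = 43

11, 17, 25, 35, 39, 43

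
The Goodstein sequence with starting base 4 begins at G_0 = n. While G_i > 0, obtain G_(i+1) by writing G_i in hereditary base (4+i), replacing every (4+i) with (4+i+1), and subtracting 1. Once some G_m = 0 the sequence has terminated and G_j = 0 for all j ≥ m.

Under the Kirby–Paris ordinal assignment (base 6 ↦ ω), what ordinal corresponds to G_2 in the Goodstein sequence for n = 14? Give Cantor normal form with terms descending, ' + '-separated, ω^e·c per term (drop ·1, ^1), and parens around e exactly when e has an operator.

i=0: 14 = 3·4 + 2 (b=4); 4→5: 3·5 + 2 = 17; 17−1 = 16
i=1: 16 = 3·5 + 1 (b=5); 5→6: 3·6 + 1 = 19; 19−1 = 18
i=2: 18 = 3·6 (b=6); 6→7: 3·7 = 21; 21−1 = 20

ω·3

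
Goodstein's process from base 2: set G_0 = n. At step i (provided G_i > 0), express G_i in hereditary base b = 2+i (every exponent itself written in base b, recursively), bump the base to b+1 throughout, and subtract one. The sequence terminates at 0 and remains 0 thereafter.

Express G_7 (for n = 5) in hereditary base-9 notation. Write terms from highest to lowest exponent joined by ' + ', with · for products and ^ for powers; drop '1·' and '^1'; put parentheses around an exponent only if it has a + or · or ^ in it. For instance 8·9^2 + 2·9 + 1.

3·9^3 + 3·9^2 + 2·9 + 6

[0] 5 ≡ 2^2 + 1 (base 2). Lift 3: 28. −1: 27.
[1] 27 ≡ 3^3 (base 3). Lift 4: 256. −1: 255.
[2] 255 ≡ 3·4^3 + 3·4^2 + 3·4 + 3 (base 4). Lift 5: 468. −1: 467.
[3] 467 ≡ 3·5^3 + 3·5^2 + 3·5 + 2 (base 5). Lift 6: 776. −1: 775.
[4] 775 ≡ 3·6^3 + 3·6^2 + 3·6 + 1 (base 6). Lift 7: 1198. −1: 1197.
[5] 1197 ≡ 3·7^3 + 3·7^2 + 3·7 (base 7). Lift 8: 1752. −1: 1751.
[6] 1751 ≡ 3·8^3 + 3·8^2 + 2·8 + 7 (base 8). Lift 9: 2455. −1: 2454.
[7] 2454 ≡ 3·9^3 + 3·9^2 + 2·9 + 6 (base 9). Lift 10: 3326. −1: 3325.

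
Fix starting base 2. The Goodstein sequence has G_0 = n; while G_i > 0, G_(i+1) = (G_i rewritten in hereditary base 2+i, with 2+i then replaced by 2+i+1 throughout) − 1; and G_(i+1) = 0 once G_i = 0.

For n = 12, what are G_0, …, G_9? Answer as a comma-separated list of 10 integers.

step 0: 12 = 2^(2 + 1) + 2^2; sub 3 for 2: 3^(3 + 1) + 3^3; = 108; G_1 = 108−1 = 107
step 1: 107 = 3^(3 + 1) + 2·3^2 + 2·3 + 2; sub 4 for 3: 4^(4 + 1) + 2·4^2 + 2·4 + 2; = 1066; G_2 = 1066−1 = 1065
step 2: 1065 = 4^(4 + 1) + 2·4^2 + 2·4 + 1; sub 5 for 4: 5^(5 + 1) + 2·5^2 + 2·5 + 1; = 15686; G_3 = 15686−1 = 15685
step 3: 15685 = 5^(5 + 1) + 2·5^2 + 2·5; sub 6 for 5: 6^(6 + 1) + 2·6^2 + 2·6; = 280020; G_4 = 280020−1 = 280019
step 4: 280019 = 6^(6 + 1) + 2·6^2 + 6 + 5; sub 7 for 6: 7^(7 + 1) + 2·7^2 + 7 + 5; = 5764911; G_5 = 5764911−1 = 5764910
step 5: 5764910 = 7^(7 + 1) + 2·7^2 + 7 + 4; sub 8 for 7: 8^(8 + 1) + 2·8^2 + 8 + 4; = 134217868; G_6 = 134217868−1 = 134217867
step 6: 134217867 = 8^(8 + 1) + 2·8^2 + 8 + 3; sub 9 for 8: 9^(9 + 1) + 2·9^2 + 9 + 3; = 3486784575; G_7 = 3486784575−1 = 3486784574
step 7: 3486784574 = 9^(9 + 1) + 2·9^2 + 9 + 2; sub 10 for 9: 10^(10 + 1) + 2·10^2 + 10 + 2; = 100000000212; G_8 = 100000000212−1 = 100000000211
step 8: 100000000211 = 10^(10 + 1) + 2·10^2 + 10 + 1; sub 11 for 10: 11^(11 + 1) + 2·11^2 + 11 + 1; = 3138428376975; G_9 = 3138428376975−1 = 3138428376974

12, 107, 1065, 15685, 280019, 5764910, 134217867, 3486784574, 100000000211, 3138428376974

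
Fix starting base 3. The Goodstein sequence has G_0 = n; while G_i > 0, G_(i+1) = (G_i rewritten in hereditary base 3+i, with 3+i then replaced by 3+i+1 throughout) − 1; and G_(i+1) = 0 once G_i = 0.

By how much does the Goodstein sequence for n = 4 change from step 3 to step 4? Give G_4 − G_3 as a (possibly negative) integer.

-1

base 3: 4 = 3 + 1; at 4: 4 + 1 = 5; next = 4
base 4: 4 = 4; at 5: 5 = 5; next = 4
base 5: 4 = 4; at 6: 4 = 4; next = 3
base 6: 3 = 3; at 7: 3 = 3; next = 2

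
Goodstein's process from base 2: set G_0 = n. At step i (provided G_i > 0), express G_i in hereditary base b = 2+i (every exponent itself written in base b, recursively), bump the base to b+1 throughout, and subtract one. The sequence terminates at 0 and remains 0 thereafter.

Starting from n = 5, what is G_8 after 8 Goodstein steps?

3325

G_0 = 5. HB_2(5) = 2^2 + 1. Bump = 28. G_1 = 27.
G_1 = 27. HB_3(27) = 3^3. Bump = 256. G_2 = 255.
G_2 = 255. HB_4(255) = 3·4^3 + 3·4^2 + 3·4 + 3. Bump = 468. G_3 = 467.
G_3 = 467. HB_5(467) = 3·5^3 + 3·5^2 + 3·5 + 2. Bump = 776. G_4 = 775.
G_4 = 775. HB_6(775) = 3·6^3 + 3·6^2 + 3·6 + 1. Bump = 1198. G_5 = 1197.
G_5 = 1197. HB_7(1197) = 3·7^3 + 3·7^2 + 3·7. Bump = 1752. G_6 = 1751.
G_6 = 1751. HB_8(1751) = 3·8^3 + 3·8^2 + 2·8 + 7. Bump = 2455. G_7 = 2454.
G_7 = 2454. HB_9(2454) = 3·9^3 + 3·9^2 + 2·9 + 6. Bump = 3326. G_8 = 3325.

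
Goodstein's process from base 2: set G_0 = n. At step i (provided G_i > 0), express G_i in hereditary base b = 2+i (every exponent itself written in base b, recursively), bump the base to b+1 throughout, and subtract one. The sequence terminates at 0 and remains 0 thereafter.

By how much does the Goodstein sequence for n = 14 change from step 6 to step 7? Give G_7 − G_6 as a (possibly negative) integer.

3352711577

i=0: 14 = 2^(2 + 1) + 2^2 + 2 (b=2); 2→3: 3^(3 + 1) + 3^3 + 3 = 111; 111−1 = 110
i=1: 110 = 3^(3 + 1) + 3^3 + 2 (b=3); 3→4: 4^(4 + 1) + 4^4 + 2 = 1282; 1282−1 = 1281
i=2: 1281 = 4^(4 + 1) + 4^4 + 1 (b=4); 4→5: 5^(5 + 1) + 5^5 + 1 = 18751; 18751−1 = 18750
i=3: 18750 = 5^(5 + 1) + 5^5 (b=5); 5→6: 6^(6 + 1) + 6^6 = 326592; 326592−1 = 326591
i=4: 326591 = 6^(6 + 1) + 5·6^5 + 5·6^4 + 5·6^3 + 5·6^2 + 5·6 + 5 (b=6); 6→7: 7^(7 + 1) + 5·7^5 + 5·7^4 + 5·7^3 + 5·7^2 + 5·7 + 5 = 5862841; 5862841−1 = 5862840
i=5: 5862840 = 7^(7 + 1) + 5·7^5 + 5·7^4 + 5·7^3 + 5·7^2 + 5·7 + 4 (b=7); 7→8: 8^(8 + 1) + 5·8^5 + 5·8^4 + 5·8^3 + 5·8^2 + 5·8 + 4 = 134404972; 134404972−1 = 134404971
i=6: 134404971 = 8^(8 + 1) + 5·8^5 + 5·8^4 + 5·8^3 + 5·8^2 + 5·8 + 3 (b=8); 8→9: 9^(9 + 1) + 5·9^5 + 5·9^4 + 5·9^3 + 5·9^2 + 5·9 + 3 = 3487116549; 3487116549−1 = 3487116548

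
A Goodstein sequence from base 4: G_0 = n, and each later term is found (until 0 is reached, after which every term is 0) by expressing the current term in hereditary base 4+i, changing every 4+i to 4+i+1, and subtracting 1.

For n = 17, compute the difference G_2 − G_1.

(0) 17|_4 = 4^2 + 1 ↦ 5^2 + 1|_5 = 26 ⇒ 25
(1) 25|_5 = 5^2 ↦ 6^2|_6 = 36 ⇒ 35

10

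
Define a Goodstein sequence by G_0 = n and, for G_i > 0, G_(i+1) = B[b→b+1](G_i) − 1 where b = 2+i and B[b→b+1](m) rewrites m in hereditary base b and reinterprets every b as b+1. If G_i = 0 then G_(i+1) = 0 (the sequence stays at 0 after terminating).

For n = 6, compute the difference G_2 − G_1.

228

step 0: 6 = 2^2 + 2; sub 3 for 2: 3^3 + 3; = 30; G_1 = 30−1 = 29
step 1: 29 = 3^3 + 2; sub 4 for 3: 4^4 + 2; = 258; G_2 = 258−1 = 257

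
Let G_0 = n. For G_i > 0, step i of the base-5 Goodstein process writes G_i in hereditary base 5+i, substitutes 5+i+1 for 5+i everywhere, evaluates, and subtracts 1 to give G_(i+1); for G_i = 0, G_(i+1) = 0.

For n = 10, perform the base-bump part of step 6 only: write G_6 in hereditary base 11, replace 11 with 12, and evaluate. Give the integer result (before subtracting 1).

12

[0] 10 ≡ 2·5 (base 5). Lift 6: 12. −1: 11.
[1] 11 ≡ 6 + 5 (base 6). Lift 7: 12. −1: 11.
[2] 11 ≡ 7 + 4 (base 7). Lift 8: 12. −1: 11.
[3] 11 ≡ 8 + 3 (base 8). Lift 9: 12. −1: 11.
[4] 11 ≡ 9 + 2 (base 9). Lift 10: 12. −1: 11.
[5] 11 ≡ 10 + 1 (base 10). Lift 11: 12. −1: 11.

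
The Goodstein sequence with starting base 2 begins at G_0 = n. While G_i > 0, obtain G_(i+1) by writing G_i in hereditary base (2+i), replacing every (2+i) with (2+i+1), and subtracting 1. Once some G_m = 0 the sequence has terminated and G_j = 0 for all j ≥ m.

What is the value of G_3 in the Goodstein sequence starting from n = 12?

12 —HB2→ 2^(2 + 1) + 2^2 —bump→ 3^(3 + 1) + 3^3 = 108 —(−1)→ 107
107 —HB3→ 3^(3 + 1) + 2·3^2 + 2·3 + 2 —bump→ 4^(4 + 1) + 2·4^2 + 2·4 + 2 = 1066 —(−1)→ 1065
1065 —HB4→ 4^(4 + 1) + 2·4^2 + 2·4 + 1 —bump→ 5^(5 + 1) + 2·5^2 + 2·5 + 1 = 15686 —(−1)→ 15685

15685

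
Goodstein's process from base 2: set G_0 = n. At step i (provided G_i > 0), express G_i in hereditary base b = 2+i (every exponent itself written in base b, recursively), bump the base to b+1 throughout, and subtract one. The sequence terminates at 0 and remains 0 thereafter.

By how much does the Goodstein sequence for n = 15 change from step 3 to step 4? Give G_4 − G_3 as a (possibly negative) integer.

i=0: 15 = 2^(2 + 1) + 2^2 + 2 + 1 (b=2); 2→3: 3^(3 + 1) + 3^3 + 3 + 1 = 112; 112−1 = 111
i=1: 111 = 3^(3 + 1) + 3^3 + 3 (b=3); 3→4: 4^(4 + 1) + 4^4 + 4 = 1284; 1284−1 = 1283
i=2: 1283 = 4^(4 + 1) + 4^4 + 3 (b=4); 4→5: 5^(5 + 1) + 5^5 + 3 = 18753; 18753−1 = 18752
i=3: 18752 = 5^(5 + 1) + 5^5 + 2 (b=5); 5→6: 6^(6 + 1) + 6^6 + 2 = 326594; 326594−1 = 326593

307841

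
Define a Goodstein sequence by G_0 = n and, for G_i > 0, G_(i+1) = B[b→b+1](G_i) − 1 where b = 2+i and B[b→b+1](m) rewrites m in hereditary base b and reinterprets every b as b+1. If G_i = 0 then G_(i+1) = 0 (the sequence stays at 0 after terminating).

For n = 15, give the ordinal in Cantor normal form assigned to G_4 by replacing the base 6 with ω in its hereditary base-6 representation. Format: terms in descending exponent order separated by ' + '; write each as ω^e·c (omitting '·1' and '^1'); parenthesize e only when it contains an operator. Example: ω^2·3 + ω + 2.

ω^(ω + 1) + ω^ω + 1

G_0 = 15. HB_2(15) = 2^(2 + 1) + 2^2 + 2 + 1. Bump = 112. G_1 = 111.
G_1 = 111. HB_3(111) = 3^(3 + 1) + 3^3 + 3. Bump = 1284. G_2 = 1283.
G_2 = 1283. HB_4(1283) = 4^(4 + 1) + 4^4 + 3. Bump = 18753. G_3 = 18752.
G_3 = 18752. HB_5(18752) = 5^(5 + 1) + 5^5 + 2. Bump = 326594. G_4 = 326593.
G_4 = 326593. HB_6(326593) = 6^(6 + 1) + 6^6 + 1. Bump = 6588345. G_5 = 6588344.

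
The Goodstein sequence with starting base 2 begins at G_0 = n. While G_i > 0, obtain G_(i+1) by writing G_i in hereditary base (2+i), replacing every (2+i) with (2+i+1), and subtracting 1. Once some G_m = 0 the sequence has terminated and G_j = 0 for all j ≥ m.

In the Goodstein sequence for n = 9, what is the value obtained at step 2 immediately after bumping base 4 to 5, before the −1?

9843

i=0: 9 = 2^(2 + 1) + 1 (b=2); 2→3: 3^(3 + 1) + 1 = 82; 82−1 = 81
i=1: 81 = 3^(3 + 1) (b=3); 3→4: 4^(4 + 1) = 1024; 1024−1 = 1023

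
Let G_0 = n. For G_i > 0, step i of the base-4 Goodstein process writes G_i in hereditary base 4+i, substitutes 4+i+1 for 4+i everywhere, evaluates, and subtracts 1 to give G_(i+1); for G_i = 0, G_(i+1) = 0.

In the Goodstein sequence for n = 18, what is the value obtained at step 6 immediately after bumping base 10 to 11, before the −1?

18 —HB4→ 4^2 + 2 —bump→ 5^2 + 2 = 27 —(−1)→ 26
26 —HB5→ 5^2 + 1 —bump→ 6^2 + 1 = 37 —(−1)→ 36
36 —HB6→ 6^2 —bump→ 7^2 = 49 —(−1)→ 48
48 —HB7→ 6·7 + 6 —bump→ 6·8 + 6 = 54 —(−1)→ 53
53 —HB8→ 6·8 + 5 —bump→ 6·9 + 5 = 59 —(−1)→ 58
58 —HB9→ 6·9 + 4 —bump→ 6·10 + 4 = 64 —(−1)→ 63
63 —HB10→ 6·10 + 3 —bump→ 6·11 + 3 = 69 —(−1)→ 68

69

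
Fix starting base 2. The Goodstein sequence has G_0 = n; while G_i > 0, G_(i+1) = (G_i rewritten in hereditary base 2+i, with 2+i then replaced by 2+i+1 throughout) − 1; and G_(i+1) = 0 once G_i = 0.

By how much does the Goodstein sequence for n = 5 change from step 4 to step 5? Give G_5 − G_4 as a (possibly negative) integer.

422

G_0 = 5. HB_2(5) = 2^2 + 1. Bump = 28. G_1 = 27.
G_1 = 27. HB_3(27) = 3^3. Bump = 256. G_2 = 255.
G_2 = 255. HB_4(255) = 3·4^3 + 3·4^2 + 3·4 + 3. Bump = 468. G_3 = 467.
G_3 = 467. HB_5(467) = 3·5^3 + 3·5^2 + 3·5 + 2. Bump = 776. G_4 = 775.
G_4 = 775. HB_6(775) = 3·6^3 + 3·6^2 + 3·6 + 1. Bump = 1198. G_5 = 1197.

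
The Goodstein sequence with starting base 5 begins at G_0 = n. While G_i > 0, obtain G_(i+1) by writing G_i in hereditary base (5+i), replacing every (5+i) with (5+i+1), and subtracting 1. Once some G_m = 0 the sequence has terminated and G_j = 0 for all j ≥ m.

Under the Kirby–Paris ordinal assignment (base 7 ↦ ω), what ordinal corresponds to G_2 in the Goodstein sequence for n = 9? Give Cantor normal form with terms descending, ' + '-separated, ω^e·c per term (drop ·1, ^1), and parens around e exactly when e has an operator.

ω + 2

base 5: 9 = 5 + 4; at 6: 6 + 4 = 10; next = 9
base 6: 9 = 6 + 3; at 7: 7 + 3 = 10; next = 9
base 7: 9 = 7 + 2; at 8: 8 + 2 = 10; next = 9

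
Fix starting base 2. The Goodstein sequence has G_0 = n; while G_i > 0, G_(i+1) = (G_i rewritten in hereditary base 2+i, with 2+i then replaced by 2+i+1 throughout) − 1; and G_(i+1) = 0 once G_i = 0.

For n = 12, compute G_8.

100000000211

G_0=12  [base 2] 2^(2 + 1) + 2^2  →[2↦3]→  3^(3 + 1) + 3^3 = 108  −1 ⇒ G_1=107
G_1=107  [base 3] 3^(3 + 1) + 2·3^2 + 2·3 + 2  →[3↦4]→  4^(4 + 1) + 2·4^2 + 2·4 + 2 = 1066  −1 ⇒ G_2=1065
G_2=1065  [base 4] 4^(4 + 1) + 2·4^2 + 2·4 + 1  →[4↦5]→  5^(5 + 1) + 2·5^2 + 2·5 + 1 = 15686  −1 ⇒ G_3=15685
G_3=15685  [base 5] 5^(5 + 1) + 2·5^2 + 2·5  →[5↦6]→  6^(6 + 1) + 2·6^2 + 2·6 = 280020  −1 ⇒ G_4=280019
G_4=280019  [base 6] 6^(6 + 1) + 2·6^2 + 6 + 5  →[6↦7]→  7^(7 + 1) + 2·7^2 + 7 + 5 = 5764911  −1 ⇒ G_5=5764910
G_5=5764910  [base 7] 7^(7 + 1) + 2·7^2 + 7 + 4  →[7↦8]→  8^(8 + 1) + 2·8^2 + 8 + 4 = 134217868  −1 ⇒ G_6=134217867
G_6=134217867  [base 8] 8^(8 + 1) + 2·8^2 + 8 + 3  →[8↦9]→  9^(9 + 1) + 2·9^2 + 9 + 3 = 3486784575  −1 ⇒ G_7=3486784574
G_7=3486784574  [base 9] 9^(9 + 1) + 2·9^2 + 9 + 2  →[9↦10]→  10^(10 + 1) + 2·10^2 + 10 + 2 = 100000000212  −1 ⇒ G_8=100000000211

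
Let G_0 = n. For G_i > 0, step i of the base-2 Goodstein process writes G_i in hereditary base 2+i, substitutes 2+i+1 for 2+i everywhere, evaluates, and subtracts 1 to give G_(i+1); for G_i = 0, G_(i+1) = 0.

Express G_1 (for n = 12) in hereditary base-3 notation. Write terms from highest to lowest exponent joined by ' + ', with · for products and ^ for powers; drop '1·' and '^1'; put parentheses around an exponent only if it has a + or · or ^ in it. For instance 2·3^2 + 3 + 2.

3^(3 + 1) + 2·3^2 + 2·3 + 2

G_0=12  [base 2] 2^(2 + 1) + 2^2  →[2↦3]→  3^(3 + 1) + 3^3 = 108  −1 ⇒ G_1=107
G_1=107  [base 3] 3^(3 + 1) + 2·3^2 + 2·3 + 2  →[3↦4]→  4^(4 + 1) + 2·4^2 + 2·4 + 2 = 1066  −1 ⇒ G_2=1065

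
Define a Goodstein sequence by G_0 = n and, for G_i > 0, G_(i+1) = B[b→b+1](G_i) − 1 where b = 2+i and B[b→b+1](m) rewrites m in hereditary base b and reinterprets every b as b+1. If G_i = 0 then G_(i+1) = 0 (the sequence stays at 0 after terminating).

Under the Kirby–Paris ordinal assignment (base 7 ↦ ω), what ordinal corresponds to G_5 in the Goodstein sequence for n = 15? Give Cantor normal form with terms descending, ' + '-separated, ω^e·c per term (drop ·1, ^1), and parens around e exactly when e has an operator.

G_0=15  [base 2] 2^(2 + 1) + 2^2 + 2 + 1  →[2↦3]→  3^(3 + 1) + 3^3 + 3 + 1 = 112  −1 ⇒ G_1=111
G_1=111  [base 3] 3^(3 + 1) + 3^3 + 3  →[3↦4]→  4^(4 + 1) + 4^4 + 4 = 1284  −1 ⇒ G_2=1283
G_2=1283  [base 4] 4^(4 + 1) + 4^4 + 3  →[4↦5]→  5^(5 + 1) + 5^5 + 3 = 18753  −1 ⇒ G_3=18752
G_3=18752  [base 5] 5^(5 + 1) + 5^5 + 2  →[5↦6]→  6^(6 + 1) + 6^6 + 2 = 326594  −1 ⇒ G_4=326593
G_4=326593  [base 6] 6^(6 + 1) + 6^6 + 1  →[6↦7]→  7^(7 + 1) + 7^7 + 1 = 6588345  −1 ⇒ G_5=6588344

ω^(ω + 1) + ω^ω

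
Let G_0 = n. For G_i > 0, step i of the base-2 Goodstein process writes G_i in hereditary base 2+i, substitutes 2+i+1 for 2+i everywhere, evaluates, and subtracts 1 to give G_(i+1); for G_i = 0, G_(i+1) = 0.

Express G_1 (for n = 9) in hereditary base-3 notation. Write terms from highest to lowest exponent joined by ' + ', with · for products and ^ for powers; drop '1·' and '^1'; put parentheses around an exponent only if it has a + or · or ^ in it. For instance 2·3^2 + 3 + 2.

3^(3 + 1)

step 0: 9 = 2^(2 + 1) + 1; sub 3 for 2: 3^(3 + 1) + 1; = 82; G_1 = 82−1 = 81
step 1: 81 = 3^(3 + 1); sub 4 for 3: 4^(4 + 1); = 1024; G_2 = 1024−1 = 1023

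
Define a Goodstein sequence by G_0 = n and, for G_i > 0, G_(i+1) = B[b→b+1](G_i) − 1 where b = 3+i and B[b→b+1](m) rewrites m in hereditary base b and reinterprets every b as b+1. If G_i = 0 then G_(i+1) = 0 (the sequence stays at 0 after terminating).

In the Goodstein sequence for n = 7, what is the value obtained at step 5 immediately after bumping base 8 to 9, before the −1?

10

(0) 7|_3 = 2·3 + 1 ↦ 2·4 + 1|_4 = 9 ⇒ 8
(1) 8|_4 = 2·4 ↦ 2·5|_5 = 10 ⇒ 9
(2) 9|_5 = 5 + 4 ↦ 6 + 4|_6 = 10 ⇒ 9
(3) 9|_6 = 6 + 3 ↦ 7 + 3|_7 = 10 ⇒ 9
(4) 9|_7 = 7 + 2 ↦ 8 + 2|_8 = 10 ⇒ 9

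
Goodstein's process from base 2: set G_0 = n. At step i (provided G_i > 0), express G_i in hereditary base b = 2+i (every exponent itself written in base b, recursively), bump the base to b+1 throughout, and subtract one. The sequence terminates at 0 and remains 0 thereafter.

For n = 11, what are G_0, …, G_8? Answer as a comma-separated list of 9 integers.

[0] 11 ≡ 2^(2 + 1) + 2 + 1 (base 2). Lift 3: 85. −1: 84.
[1] 84 ≡ 3^(3 + 1) + 3 (base 3). Lift 4: 1028. −1: 1027.
[2] 1027 ≡ 4^(4 + 1) + 3 (base 4). Lift 5: 15628. −1: 15627.
[3] 15627 ≡ 5^(5 + 1) + 2 (base 5). Lift 6: 279938. −1: 279937.
[4] 279937 ≡ 6^(6 + 1) + 1 (base 6). Lift 7: 5764802. −1: 5764801.
[5] 5764801 ≡ 7^(7 + 1) (base 7). Lift 8: 134217728. −1: 134217727.
[6] 134217727 ≡ 7·8^8 + 7·8^7 + 7·8^6 + 7·8^5 + 7·8^4 + 7·8^3 + 7·8^2 + 7·8 + 7 (base 8). Lift 9: 2749609303. −1: 2749609302.
[7] 2749609302 ≡ 7·9^9 + 7·9^7 + 7·9^6 + 7·9^5 + 7·9^4 + 7·9^3 + 7·9^2 + 7·9 + 6 (base 9). Lift 10: 70077777776. −1: 70077777775.

11, 84, 1027, 15627, 279937, 5764801, 134217727, 2749609302, 70077777775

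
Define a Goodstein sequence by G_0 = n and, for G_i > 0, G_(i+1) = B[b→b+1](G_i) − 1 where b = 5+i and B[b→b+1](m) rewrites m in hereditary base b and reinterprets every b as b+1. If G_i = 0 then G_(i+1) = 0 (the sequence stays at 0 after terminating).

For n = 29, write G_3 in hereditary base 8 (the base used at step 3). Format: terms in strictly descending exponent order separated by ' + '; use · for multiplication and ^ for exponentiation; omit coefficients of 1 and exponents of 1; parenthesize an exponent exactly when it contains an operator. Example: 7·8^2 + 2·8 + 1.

8^2 + 1

(0) 29|_5 = 5^2 + 4 ↦ 6^2 + 4|_6 = 40 ⇒ 39
(1) 39|_6 = 6^2 + 3 ↦ 7^2 + 3|_7 = 52 ⇒ 51
(2) 51|_7 = 7^2 + 2 ↦ 8^2 + 2|_8 = 66 ⇒ 65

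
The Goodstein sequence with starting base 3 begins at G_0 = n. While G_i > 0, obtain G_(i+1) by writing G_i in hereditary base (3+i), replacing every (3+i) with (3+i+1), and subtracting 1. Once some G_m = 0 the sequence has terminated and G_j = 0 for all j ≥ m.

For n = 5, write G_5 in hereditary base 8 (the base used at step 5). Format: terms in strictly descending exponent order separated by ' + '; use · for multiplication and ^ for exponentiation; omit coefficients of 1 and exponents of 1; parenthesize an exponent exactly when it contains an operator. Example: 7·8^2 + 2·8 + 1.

5 —HB3→ 3 + 2 —bump→ 4 + 2 = 6 —(−1)→ 5
5 —HB4→ 4 + 1 —bump→ 5 + 1 = 6 —(−1)→ 5
5 —HB5→ 5 —bump→ 6 = 6 —(−1)→ 5
5 —HB6→ 5 —bump→ 5 = 5 —(−1)→ 4
4 —HB7→ 4 —bump→ 4 = 4 —(−1)→ 3

3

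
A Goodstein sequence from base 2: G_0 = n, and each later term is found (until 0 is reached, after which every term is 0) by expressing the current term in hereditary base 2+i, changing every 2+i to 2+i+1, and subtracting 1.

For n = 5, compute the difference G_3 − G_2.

G_0=5  [base 2] 2^2 + 1  →[2↦3]→  3^3 + 1 = 28  −1 ⇒ G_1=27
G_1=27  [base 3] 3^3  →[3↦4]→  4^4 = 256  −1 ⇒ G_2=255
G_2=255  [base 4] 3·4^3 + 3·4^2 + 3·4 + 3  →[4↦5]→  3·5^3 + 3·5^2 + 3·5 + 3 = 468  −1 ⇒ G_3=467

212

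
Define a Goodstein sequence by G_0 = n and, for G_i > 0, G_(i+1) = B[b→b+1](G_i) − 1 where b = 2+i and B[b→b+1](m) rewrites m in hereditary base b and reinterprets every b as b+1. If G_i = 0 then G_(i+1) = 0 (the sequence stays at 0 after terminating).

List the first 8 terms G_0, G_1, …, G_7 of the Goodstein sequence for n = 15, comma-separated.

i=0: 15 = 2^(2 + 1) + 2^2 + 2 + 1 (b=2); 2→3: 3^(3 + 1) + 3^3 + 3 + 1 = 112; 112−1 = 111
i=1: 111 = 3^(3 + 1) + 3^3 + 3 (b=3); 3→4: 4^(4 + 1) + 4^4 + 4 = 1284; 1284−1 = 1283
i=2: 1283 = 4^(4 + 1) + 4^4 + 3 (b=4); 4→5: 5^(5 + 1) + 5^5 + 3 = 18753; 18753−1 = 18752
i=3: 18752 = 5^(5 + 1) + 5^5 + 2 (b=5); 5→6: 6^(6 + 1) + 6^6 + 2 = 326594; 326594−1 = 326593
i=4: 326593 = 6^(6 + 1) + 6^6 + 1 (b=6); 6→7: 7^(7 + 1) + 7^7 + 1 = 6588345; 6588345−1 = 6588344
i=5: 6588344 = 7^(7 + 1) + 7^7 (b=7); 7→8: 8^(8 + 1) + 8^8 = 150994944; 150994944−1 = 150994943
i=6: 150994943 = 8^(8 + 1) + 7·8^7 + 7·8^6 + 7·8^5 + 7·8^4 + 7·8^3 + 7·8^2 + 7·8 + 7 (b=8); 8→9: 9^(9 + 1) + 7·9^7 + 7·9^6 + 7·9^5 + 7·9^4 + 7·9^3 + 7·9^2 + 7·9 + 7 = 3524450281; 3524450281−1 = 3524450280

15, 111, 1283, 18752, 326593, 6588344, 150994943, 3524450280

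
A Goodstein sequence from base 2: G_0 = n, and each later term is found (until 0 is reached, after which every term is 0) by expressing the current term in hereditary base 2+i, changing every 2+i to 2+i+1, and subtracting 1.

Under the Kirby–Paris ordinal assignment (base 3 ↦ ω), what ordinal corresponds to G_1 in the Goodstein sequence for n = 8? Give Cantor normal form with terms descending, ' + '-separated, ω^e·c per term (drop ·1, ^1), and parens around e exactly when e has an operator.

ω^ω·2 + ω^2·2 + ω·2 + 2

G_0 = 8. HB_2(8) = 2^(2 + 1). Bump = 81. G_1 = 80.
G_1 = 80. HB_3(80) = 2·3^3 + 2·3^2 + 2·3 + 2. Bump = 554. G_2 = 553.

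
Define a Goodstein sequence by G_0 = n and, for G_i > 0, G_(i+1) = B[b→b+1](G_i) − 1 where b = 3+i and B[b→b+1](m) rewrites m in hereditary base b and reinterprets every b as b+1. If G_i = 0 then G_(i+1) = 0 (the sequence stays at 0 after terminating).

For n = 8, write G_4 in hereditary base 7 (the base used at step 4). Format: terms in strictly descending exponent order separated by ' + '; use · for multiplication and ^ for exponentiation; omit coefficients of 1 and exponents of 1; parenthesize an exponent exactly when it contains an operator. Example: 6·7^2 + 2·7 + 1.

7 + 4

step 0: 8 = 2·3 + 2; sub 4 for 3: 2·4 + 2; = 10; G_1 = 10−1 = 9
step 1: 9 = 2·4 + 1; sub 5 for 4: 2·5 + 1; = 11; G_2 = 11−1 = 10
step 2: 10 = 2·5; sub 6 for 5: 2·6; = 12; G_3 = 12−1 = 11
step 3: 11 = 6 + 5; sub 7 for 6: 7 + 5; = 12; G_4 = 12−1 = 11
step 4: 11 = 7 + 4; sub 8 for 7: 8 + 4; = 12; G_5 = 12−1 = 11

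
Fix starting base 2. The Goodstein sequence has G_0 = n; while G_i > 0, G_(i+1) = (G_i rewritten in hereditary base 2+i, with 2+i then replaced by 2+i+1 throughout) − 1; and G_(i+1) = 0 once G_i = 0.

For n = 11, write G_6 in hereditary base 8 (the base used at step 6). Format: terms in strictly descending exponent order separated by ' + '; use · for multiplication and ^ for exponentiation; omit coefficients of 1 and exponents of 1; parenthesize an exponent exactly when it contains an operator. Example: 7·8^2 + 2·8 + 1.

7·8^8 + 7·8^7 + 7·8^6 + 7·8^5 + 7·8^4 + 7·8^3 + 7·8^2 + 7·8 + 7

G_0 = 11. HB_2(11) = 2^(2 + 1) + 2 + 1. Bump = 85. G_1 = 84.
G_1 = 84. HB_3(84) = 3^(3 + 1) + 3. Bump = 1028. G_2 = 1027.
G_2 = 1027. HB_4(1027) = 4^(4 + 1) + 3. Bump = 15628. G_3 = 15627.
G_3 = 15627. HB_5(15627) = 5^(5 + 1) + 2. Bump = 279938. G_4 = 279937.
G_4 = 279937. HB_6(279937) = 6^(6 + 1) + 1. Bump = 5764802. G_5 = 5764801.
G_5 = 5764801. HB_7(5764801) = 7^(7 + 1). Bump = 134217728. G_6 = 134217727.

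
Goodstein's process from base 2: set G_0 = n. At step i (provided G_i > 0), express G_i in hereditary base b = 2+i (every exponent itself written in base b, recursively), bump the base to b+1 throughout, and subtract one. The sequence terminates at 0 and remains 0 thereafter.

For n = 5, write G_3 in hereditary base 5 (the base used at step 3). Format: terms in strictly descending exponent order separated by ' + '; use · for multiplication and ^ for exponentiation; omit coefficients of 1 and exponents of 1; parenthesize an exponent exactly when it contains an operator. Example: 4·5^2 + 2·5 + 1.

step 0: 5 = 2^2 + 1; sub 3 for 2: 3^3 + 1; = 28; G_1 = 28−1 = 27
step 1: 27 = 3^3; sub 4 for 3: 4^4; = 256; G_2 = 256−1 = 255
step 2: 255 = 3·4^3 + 3·4^2 + 3·4 + 3; sub 5 for 4: 3·5^3 + 3·5^2 + 3·5 + 3; = 468; G_3 = 468−1 = 467

3·5^3 + 3·5^2 + 3·5 + 2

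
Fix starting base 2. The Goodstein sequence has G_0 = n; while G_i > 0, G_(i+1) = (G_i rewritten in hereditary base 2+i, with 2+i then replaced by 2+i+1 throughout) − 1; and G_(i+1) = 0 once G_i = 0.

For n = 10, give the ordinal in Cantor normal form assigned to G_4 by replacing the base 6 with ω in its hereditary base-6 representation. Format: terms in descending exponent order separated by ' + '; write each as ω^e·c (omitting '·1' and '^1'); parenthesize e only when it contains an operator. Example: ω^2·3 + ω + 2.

[0] 10 ≡ 2^(2 + 1) + 2 (base 2). Lift 3: 84. −1: 83.
[1] 83 ≡ 3^(3 + 1) + 2 (base 3). Lift 4: 1026. −1: 1025.
[2] 1025 ≡ 4^(4 + 1) + 1 (base 4). Lift 5: 15626. −1: 15625.
[3] 15625 ≡ 5^(5 + 1) (base 5). Lift 6: 279936. −1: 279935.
[4] 279935 ≡ 5·6^6 + 5·6^5 + 5·6^4 + 5·6^3 + 5·6^2 + 5·6 + 5 (base 6). Lift 7: 4215755. −1: 4215754.

ω^ω·5 + ω^5·5 + ω^4·5 + ω^3·5 + ω^2·5 + ω·5 + 5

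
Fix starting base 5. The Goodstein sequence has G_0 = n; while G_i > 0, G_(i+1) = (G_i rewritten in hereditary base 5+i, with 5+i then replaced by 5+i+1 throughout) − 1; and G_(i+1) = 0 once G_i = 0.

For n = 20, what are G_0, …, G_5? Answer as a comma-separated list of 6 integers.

20, 23, 25, 27, 29, 31

step 0: 20 = 4·5; sub 6 for 5: 4·6; = 24; G_1 = 24−1 = 23
step 1: 23 = 3·6 + 5; sub 7 for 6: 3·7 + 5; = 26; G_2 = 26−1 = 25
step 2: 25 = 3·7 + 4; sub 8 for 7: 3·8 + 4; = 28; G_3 = 28−1 = 27
step 3: 27 = 3·8 + 3; sub 9 for 8: 3·9 + 3; = 30; G_4 = 30−1 = 29
step 4: 29 = 3·9 + 2; sub 10 for 9: 3·10 + 2; = 32; G_5 = 32−1 = 31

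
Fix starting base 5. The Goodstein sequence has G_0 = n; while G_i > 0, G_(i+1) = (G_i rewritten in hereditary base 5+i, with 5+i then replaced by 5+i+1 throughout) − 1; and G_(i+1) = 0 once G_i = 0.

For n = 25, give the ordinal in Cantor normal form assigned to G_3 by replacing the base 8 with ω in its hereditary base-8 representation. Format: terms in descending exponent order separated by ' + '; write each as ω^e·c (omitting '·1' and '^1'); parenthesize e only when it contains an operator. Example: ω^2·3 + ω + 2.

ω·5 + 3

25 —HB5→ 5^2 —bump→ 6^2 = 36 —(−1)→ 35
35 —HB6→ 5·6 + 5 —bump→ 5·7 + 5 = 40 —(−1)→ 39
39 —HB7→ 5·7 + 4 —bump→ 5·8 + 4 = 44 —(−1)→ 43
43 —HB8→ 5·8 + 3 —bump→ 5·9 + 3 = 48 —(−1)→ 47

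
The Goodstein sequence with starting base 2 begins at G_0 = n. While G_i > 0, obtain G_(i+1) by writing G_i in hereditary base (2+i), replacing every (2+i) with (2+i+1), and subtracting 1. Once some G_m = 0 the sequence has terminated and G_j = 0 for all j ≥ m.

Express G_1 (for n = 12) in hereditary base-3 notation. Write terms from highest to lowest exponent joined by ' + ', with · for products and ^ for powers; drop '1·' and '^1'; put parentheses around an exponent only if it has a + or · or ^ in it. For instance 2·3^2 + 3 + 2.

3^(3 + 1) + 2·3^2 + 2·3 + 2

step 0: 12 = 2^(2 + 1) + 2^2; sub 3 for 2: 3^(3 + 1) + 3^3; = 108; G_1 = 108−1 = 107
step 1: 107 = 3^(3 + 1) + 2·3^2 + 2·3 + 2; sub 4 for 3: 4^(4 + 1) + 2·4^2 + 2·4 + 2; = 1066; G_2 = 1066−1 = 1065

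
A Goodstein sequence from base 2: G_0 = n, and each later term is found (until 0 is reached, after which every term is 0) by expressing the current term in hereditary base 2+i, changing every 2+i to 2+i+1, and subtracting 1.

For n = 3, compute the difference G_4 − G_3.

-1

i=0: 3 = 2 + 1 (b=2); 2→3: 3 + 1 = 4; 4−1 = 3
i=1: 3 = 3 (b=3); 3→4: 4 = 4; 4−1 = 3
i=2: 3 = 3 (b=4); 4→5: 3 = 3; 3−1 = 2
i=3: 2 = 2 (b=5); 5→6: 2 = 2; 2−1 = 1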